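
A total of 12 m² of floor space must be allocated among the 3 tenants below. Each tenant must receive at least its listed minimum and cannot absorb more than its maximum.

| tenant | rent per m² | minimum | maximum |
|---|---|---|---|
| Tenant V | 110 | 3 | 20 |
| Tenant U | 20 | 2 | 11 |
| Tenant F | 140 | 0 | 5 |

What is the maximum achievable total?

1290

Meeting every minimum uses 3+2+0 = 5 m², leaving 7.
Highest rent per m² first: Tenant F 140 > Tenant V 110 > Tenant U 20.
Tenant F takes 5 more to reach its cap of 5 → 2 left.
Tenant V: +2 (room for 17) → 5. Pool exhausted.
Total = 110×5 + 20×2 + 140×5 = 1290.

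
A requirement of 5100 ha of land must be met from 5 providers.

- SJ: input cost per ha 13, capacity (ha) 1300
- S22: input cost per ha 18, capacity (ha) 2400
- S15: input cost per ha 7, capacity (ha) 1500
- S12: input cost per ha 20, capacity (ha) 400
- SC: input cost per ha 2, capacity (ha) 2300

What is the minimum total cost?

Fill from the cheapest provider first.
SC at 2: take all 2300 ha ; 2800 still needed.
S15 at 7: take all 1500 ha ; 1300 still needed.
Take 1300 from SJ at 13 ; need 0 more.
S22, S12: unused.
Cost = 2300×2 + 1500×7 + 1300×13 = 32000.

32000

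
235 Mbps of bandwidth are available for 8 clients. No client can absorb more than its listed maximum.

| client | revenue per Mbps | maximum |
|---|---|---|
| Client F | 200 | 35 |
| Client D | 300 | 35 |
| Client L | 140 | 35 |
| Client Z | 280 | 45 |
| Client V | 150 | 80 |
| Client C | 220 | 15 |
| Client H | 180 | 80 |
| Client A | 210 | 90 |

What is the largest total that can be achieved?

Order the clients by revenue per Mbps: Client D 300 > Client Z 280 > Client C 220 > Client A 210 > Client F 200 > Client H 180 > Client V 150 > Client L 140.
Client D takes 35 to reach its cap of 35 — 200 left.
Give Client Z 45 to hit its cap of 45 — 155 left.
Give Client C 15 to hit its cap of 15 — 140 left.
Client A takes 90 to reach its cap of 90 — 50 left.
Client F takes 35 to reach its cap of 35 — 15 left.
Client H: +15 (room for 80) → 15. Pool exhausted.
Total = 200×35 + 300×35 + 280×45 + 220×15 + 180×15 + 210×90 = 55000.

55000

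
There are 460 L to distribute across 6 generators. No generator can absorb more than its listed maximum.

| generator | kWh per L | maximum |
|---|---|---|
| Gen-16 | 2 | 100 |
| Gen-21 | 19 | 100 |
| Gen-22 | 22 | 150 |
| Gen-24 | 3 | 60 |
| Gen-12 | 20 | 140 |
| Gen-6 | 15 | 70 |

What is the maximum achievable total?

9050

Rank by kWh per L: Gen-22 22 > Gen-12 20 > Gen-21 19 > Gen-6 15 > Gen-24 3 > Gen-16 2.
Give Gen-22 150 to hit its cap of 150 → 310 left.
Gen-12: +140 to 140 (cap) → 170 left.
Give Gen-21 100 to hit its cap of 100 → 70 left.
Gen-6: +70 to 70 (cap) → 0 left.
Total = 19×100 + 22×150 + 20×140 + 15×70 = 9050.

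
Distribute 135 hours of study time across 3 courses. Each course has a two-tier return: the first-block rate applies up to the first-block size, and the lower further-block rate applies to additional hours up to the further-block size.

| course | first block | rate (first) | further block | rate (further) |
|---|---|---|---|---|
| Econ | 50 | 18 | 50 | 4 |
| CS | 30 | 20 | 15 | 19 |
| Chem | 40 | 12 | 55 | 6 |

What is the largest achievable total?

2265

Rank every tier by rate: CS/T1 20 > CS/T2 19 > Econ/T1 18 > Chem/T1 12 > Chem/T2 6 > Econ/T2 4.
Fill CS T1 block (30 at 20) → 105 left.
CS/T2 (19): +15 → 90 left.
Econ/T1 (18): +50 → 40 left.
Chem T1 at 12: fill all 40 → 0 left.
Total = 20×30 + 19×15 + 18×50 + 12×40 = 2265.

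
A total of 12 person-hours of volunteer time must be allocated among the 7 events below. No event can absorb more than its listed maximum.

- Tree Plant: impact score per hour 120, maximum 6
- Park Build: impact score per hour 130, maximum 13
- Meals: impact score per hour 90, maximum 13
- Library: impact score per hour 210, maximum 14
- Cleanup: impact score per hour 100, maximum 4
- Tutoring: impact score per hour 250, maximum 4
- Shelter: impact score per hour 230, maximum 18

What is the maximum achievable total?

2840

Order the events by impact score per hour: Tutoring 250 > Shelter 230 > Library 210 > Park Build 130 > Tree Plant 120 > Cleanup 100 > Meals 90.
Tutoring takes 4 to reach its cap of 4 ; 8 left.
Shelter has room for 18 but only 8 remain, so it gets 8.
Total = 250×4 + 230×8 = 2840.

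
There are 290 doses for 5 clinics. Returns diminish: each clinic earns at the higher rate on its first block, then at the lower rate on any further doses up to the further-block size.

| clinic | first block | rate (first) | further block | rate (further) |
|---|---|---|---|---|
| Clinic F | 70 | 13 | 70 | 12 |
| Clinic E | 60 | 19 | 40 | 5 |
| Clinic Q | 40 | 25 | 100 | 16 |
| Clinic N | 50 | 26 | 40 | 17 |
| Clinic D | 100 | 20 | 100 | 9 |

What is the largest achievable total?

Treat each block as its own option and order by rate: Clinic N/tier1 26 > Clinic Q/tier1 25 > Clinic D/tier1 20 > Clinic E/tier1 19 > Clinic N/tier2 17 > Clinic Q/tier2 16 > Clinic F/tier1 13 > Clinic F/tier2 12 > Clinic D/tier2 9 > Clinic E/tier2 5.
Fill Clinic N tier1 block (50 at 26) ; 240 left.
Clinic Q tier1 at 25: fill all 40 ; 200 left.
Fill Clinic D tier1 block (100 at 20) ; 100 left.
Clinic E tier1 at 19: fill all 60 ; 40 left.
Fill Clinic N tier2 block (40 at 17) ; 0 left.
Total = 26×50 + 25×40 + 20×100 + 19×60 + 17×40 = 6120.

6120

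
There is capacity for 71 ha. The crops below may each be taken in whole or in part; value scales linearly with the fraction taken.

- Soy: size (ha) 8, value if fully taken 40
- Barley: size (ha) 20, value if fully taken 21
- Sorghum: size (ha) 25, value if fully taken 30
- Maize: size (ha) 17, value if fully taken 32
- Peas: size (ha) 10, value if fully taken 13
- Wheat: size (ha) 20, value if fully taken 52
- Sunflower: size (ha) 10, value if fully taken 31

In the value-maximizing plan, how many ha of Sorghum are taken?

Sort by value density: Soy 40/8≈5, Sunflower 31/10≈3.1, Wheat 52/20≈2.6, Maize 32/17≈1.88, Peas 13/10≈1.3, Sorghum 30/25≈1.2, Barley 21/20≈1.05.
Take all of Soy (8 ha, value 40) ; 63 ha left.
Sunflower: take in full, 10 ha for value 31 ; 53 left.
Wheat: take in full, 20 ha for value 52 ; 33 left.
All 17 ha of Maize fit (value 32) ; 16 remain.
Take all of Peas (10 ha, value 13) ; 6 ha left.
6 ha left: a 6/25 share of Sorghum gives 30×6/25 = 7.2.

6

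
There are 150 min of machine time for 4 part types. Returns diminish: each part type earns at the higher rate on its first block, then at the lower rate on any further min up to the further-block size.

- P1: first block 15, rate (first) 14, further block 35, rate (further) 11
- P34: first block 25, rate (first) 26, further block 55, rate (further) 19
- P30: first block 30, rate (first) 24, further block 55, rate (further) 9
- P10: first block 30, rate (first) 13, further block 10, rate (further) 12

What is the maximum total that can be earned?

2950

Order all 8 blocks by rate: P34/T1 26 > P30/T1 24 > P34/T2 19 > P1/T1 14 > P10/T1 13 > P10/T2 12 > P1/T2 11 > P30/T2 9.
Fill P34 T1 block (25 at 26) ; 125 left.
P30 T1 at 24: fill all 30 ; 95 left.
Fill P34 T2 block (55 at 19) ; 40 left.
P1/T1 (14): +15 ; 25 left.
P10/T1: +25 of 30 at 13; pool empty.
Total = 26×25 + 24×30 + 19×55 + 14×15 + 13×25 = 2950.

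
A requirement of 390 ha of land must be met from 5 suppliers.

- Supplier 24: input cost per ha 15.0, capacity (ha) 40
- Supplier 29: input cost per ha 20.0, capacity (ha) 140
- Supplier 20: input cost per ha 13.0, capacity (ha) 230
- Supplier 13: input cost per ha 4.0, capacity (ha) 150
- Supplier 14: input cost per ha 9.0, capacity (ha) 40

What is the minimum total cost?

3560

Fill from the cheapest supplier first.
Supplier 13 (4.0): use full 150 ; 240 ha to go.
Supplier 14 (9.0): use full 40 ; 200 ha to go.
Supplier 20 at 13.0: take 200 of its 230 ; requirement met.
Supplier 24, Supplier 29: unused.
Cost = 150×4.0 + 40×9.0 + 200×13.0 = 3560.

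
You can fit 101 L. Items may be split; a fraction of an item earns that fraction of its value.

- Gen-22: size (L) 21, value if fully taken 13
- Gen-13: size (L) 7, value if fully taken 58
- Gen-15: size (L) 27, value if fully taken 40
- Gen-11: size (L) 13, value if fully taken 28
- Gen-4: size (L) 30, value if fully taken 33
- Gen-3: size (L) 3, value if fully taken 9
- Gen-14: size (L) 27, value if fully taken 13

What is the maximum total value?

Rank by value-to-size ratio: Gen-13 58/7≈8.29, Gen-3 9/3≈3, Gen-11 28/13≈2.15, Gen-15 40/27≈1.48, Gen-4 33/30≈1.1, Gen-22 13/21≈0.619, Gen-14 13/27≈0.481.
Take all of Gen-13 (7 L, value 58) ; 94 L left.
All 3 L of Gen-3 fit (value 9) ; 91 remain.
All 13 L of Gen-11 fit (value 28) ; 78 remain.
Gen-15: take in full, 27 L for value 40 ; 51 left.
Gen-4: take in full, 30 L for value 33 ; 21 left.
Gen-22: take in full, 21 L for value 13 ; 0 left.
Total value = 181.

181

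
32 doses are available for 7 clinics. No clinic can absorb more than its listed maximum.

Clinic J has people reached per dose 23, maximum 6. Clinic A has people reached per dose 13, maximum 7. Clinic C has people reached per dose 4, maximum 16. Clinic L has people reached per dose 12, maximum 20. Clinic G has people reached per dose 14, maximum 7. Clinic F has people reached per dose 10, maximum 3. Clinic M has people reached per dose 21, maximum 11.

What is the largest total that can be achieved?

Order the clinics by people reached per dose: Clinic J 23 > Clinic M 21 > Clinic G 14 > Clinic A 13 > Clinic L 12 > Clinic F 10 > Clinic C 4.
Clinic J takes 6 to reach its cap of 6 ; 26 left.
Give Clinic M 11 to hit its cap of 11 ; 15 left.
Give Clinic G 7 to hit its cap of 7 ; 8 left.
Give Clinic A 7 to hit its cap of 7 ; 1 left.
Clinic L has room for 20 but only 1 remain, so it gets 1.
Total = 23×6 + 13×7 + 12×1 + 14×7 + 21×11 = 570.

570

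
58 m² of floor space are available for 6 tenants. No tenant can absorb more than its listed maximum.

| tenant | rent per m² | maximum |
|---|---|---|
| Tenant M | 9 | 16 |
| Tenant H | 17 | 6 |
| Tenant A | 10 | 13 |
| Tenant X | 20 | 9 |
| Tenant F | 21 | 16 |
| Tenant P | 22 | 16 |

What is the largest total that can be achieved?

Order the tenants by rent per m²: Tenant P 22 > Tenant F 21 > Tenant X 20 > Tenant H 17 > Tenant A 10 > Tenant M 9.
Give Tenant P 16 to hit its cap of 16 ; 42 left.
Give Tenant F 16 to hit its cap of 16 ; 26 left.
Tenant X: +9 to 9 (cap) ; 17 left.
Tenant H takes 6 to reach its cap of 6 ; 11 left.
Tenant A has room for 13 but only 11 remain, so it gets 11.
Total = 17×6 + 10×11 + 20×9 + 21×16 + 22×16 = 1080.

1080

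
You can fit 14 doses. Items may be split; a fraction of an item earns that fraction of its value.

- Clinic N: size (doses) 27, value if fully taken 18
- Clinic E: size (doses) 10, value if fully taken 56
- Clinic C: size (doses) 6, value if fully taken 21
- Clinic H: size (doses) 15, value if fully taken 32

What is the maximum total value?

Sort by value density: Clinic E 56/10≈5.6, Clinic C 21/6≈3.5, Clinic H 32/15≈2.13, Clinic N 18/27≈0.667.
Clinic E: take in full, 10 doses for value 56 ; 4 left.
Fill the last 4 doses with part of Clinic C: 4/6 of it earns 14.
Total value = 70.

70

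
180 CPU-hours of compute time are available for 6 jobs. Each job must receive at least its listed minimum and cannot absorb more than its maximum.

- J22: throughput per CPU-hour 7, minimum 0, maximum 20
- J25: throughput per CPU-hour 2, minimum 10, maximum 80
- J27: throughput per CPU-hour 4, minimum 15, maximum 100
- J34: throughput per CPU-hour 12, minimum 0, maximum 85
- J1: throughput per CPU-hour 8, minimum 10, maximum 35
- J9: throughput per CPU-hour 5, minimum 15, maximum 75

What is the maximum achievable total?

1595

Meeting every minimum uses 0+10+15+0+10+15 = 50 CPU-hours, leaving 130.
Highest throughput per CPU-hour first: J34 12 > J1 8 > J22 7 > J9 5 > J27 4 > J25 2.
Give J34 85 more to hit its cap of 85 ; 45 left.
Give J1 25 more to hit its cap of 35 ; 20 left.
Give J22 20 more to hit its cap of 20 ; 0 left.
Total = 7×20 + 2×10 + 4×15 + 12×85 + 8×35 + 5×15 = 1595.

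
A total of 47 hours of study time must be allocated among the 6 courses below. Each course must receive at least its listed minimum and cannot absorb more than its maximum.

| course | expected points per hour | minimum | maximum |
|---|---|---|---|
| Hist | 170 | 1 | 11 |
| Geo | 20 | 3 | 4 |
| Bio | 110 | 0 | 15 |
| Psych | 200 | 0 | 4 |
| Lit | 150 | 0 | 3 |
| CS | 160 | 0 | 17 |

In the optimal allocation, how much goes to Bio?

9

Meeting every minimum uses 1+3+0+0+0+0 = 4 hours, leaving 43.
Rank by expected points per hour: Psych 200 > Hist 170 > CS 160 > Lit 150 > Bio 110 > Geo 20.
Give Psych 4 more to hit its cap of 4 → 39 left.
Hist takes 10 more to reach its cap of 11 → 29 left.
CS takes 17 more to reach its cap of 17 → 12 left.
Lit: +3 to 3 (cap) → 9 left.
Bio has room for 15 more but only 9 remain, so it gets 9.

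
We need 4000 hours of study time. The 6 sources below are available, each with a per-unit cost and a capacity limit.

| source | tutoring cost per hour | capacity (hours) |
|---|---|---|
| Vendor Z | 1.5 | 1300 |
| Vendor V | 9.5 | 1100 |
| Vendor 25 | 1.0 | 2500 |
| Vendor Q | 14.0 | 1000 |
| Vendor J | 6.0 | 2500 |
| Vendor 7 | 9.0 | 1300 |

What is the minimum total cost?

Cheapest first:
Take 2500 from Vendor 25 at 1.0 — need 1500 more.
Take 1300 from Vendor Z at 1.5 — need 200 more.
Vendor J at 6.0: take 200 of its 2500 — requirement met.
Vendor 7, Vendor V, Vendor Q: unused.
Cost = 2500×1.0 + 1300×1.5 + 200×6.0 = 5650.

5650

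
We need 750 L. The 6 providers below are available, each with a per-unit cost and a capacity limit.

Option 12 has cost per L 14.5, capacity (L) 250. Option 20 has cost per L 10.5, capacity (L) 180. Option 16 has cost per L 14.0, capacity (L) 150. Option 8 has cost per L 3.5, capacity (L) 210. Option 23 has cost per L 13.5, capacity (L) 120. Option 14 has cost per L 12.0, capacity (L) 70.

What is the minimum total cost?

Cheapest first:
Option 8 at 3.5: take all 210 L — 540 still needed.
Option 20 (10.5): use full 180 — 360 L to go.
Take 70 from Option 14 at 12.0 — need 290 more.
Take 120 from Option 23 at 13.5 — need 170 more.
Option 16 (14.0): use full 150 — 20 L to go.
Take 20 from Option 12 at 14.5 to finish.
Cost = 210×3.5 + 180×10.5 + 70×12.0 + 120×13.5 + 150×14.0 + 20×14.5 = 7475.

7475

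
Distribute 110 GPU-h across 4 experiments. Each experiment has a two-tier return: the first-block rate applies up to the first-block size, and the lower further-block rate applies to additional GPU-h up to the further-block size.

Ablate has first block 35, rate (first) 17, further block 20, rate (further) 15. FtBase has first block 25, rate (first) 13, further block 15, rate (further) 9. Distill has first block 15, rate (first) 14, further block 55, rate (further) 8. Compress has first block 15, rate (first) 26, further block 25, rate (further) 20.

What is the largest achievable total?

1995

Rank every tier by rate: Compress/first 26 > Compress/second 20 > Ablate/first 17 > Ablate/second 15 > Distill/first 14 > FtBase/first 13 > FtBase/second 9 > Distill/second 8.
Compress first at 26: fill all 15 ; 95 left.
Compress second at 20: fill all 25 ; 70 left.
Ablate/first (17): +35 ; 35 left.
Ablate second at 15: fill all 20 ; 15 left.
Fill Distill first block (15 at 14) ; 0 left.
Total = 26×15 + 20×25 + 17×35 + 15×20 + 14×15 = 1995.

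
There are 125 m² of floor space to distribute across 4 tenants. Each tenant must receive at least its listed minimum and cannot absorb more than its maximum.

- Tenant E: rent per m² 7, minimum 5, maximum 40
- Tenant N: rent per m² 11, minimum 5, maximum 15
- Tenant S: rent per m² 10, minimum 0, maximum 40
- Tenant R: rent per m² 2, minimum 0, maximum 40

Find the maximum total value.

Meeting every minimum uses 5+5+0+0 = 10 m², leaving 115.
Highest rent per m² first: Tenant N 11 > Tenant S 10 > Tenant E 7 > Tenant R 2.
Tenant N: +10 to 15 (cap) — 105 left.
Tenant S: +40 to 40 (cap) — 65 left.
Tenant E takes 35 more to reach its cap of 40 — 30 left.
Tenant R: +30 (room for 40) → 30. Pool exhausted.
Total = 7×40 + 11×15 + 10×40 + 2×30 = 905.

905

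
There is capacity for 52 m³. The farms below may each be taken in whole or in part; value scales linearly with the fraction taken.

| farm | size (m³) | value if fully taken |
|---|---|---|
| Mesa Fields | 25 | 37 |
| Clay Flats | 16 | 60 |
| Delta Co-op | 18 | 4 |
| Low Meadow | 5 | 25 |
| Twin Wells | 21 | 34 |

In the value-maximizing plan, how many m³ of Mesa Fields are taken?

10

Rank by value-to-size ratio: Low Meadow 25/5≈5, Clay Flats 60/16≈3.75, Twin Wells 34/21≈1.62, Mesa Fields 37/25≈1.48, Delta Co-op 4/18≈0.222.
Take all of Low Meadow (5 m³, value 25) — 47 m³ left.
All 16 m³ of Clay Flats fit (value 60) — 31 remain.
Take all of Twin Wells (21 m³, value 34) — 10 m³ left.
10 m³ left: a 10/25 share of Mesa Fields gives 37×10/25 = 14.8.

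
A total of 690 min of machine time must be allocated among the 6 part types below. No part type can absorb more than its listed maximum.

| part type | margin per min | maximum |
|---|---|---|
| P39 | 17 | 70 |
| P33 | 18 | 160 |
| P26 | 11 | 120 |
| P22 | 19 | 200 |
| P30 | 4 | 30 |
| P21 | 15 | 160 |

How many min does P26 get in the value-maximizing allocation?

100

Order the part types by margin per min: P22 19 > P33 18 > P39 17 > P21 15 > P26 11 > P30 4.
Give P22 200 to hit its cap of 200 ; 490 left.
P33: +160 to 160 (cap) ; 330 left.
P39 takes 70 to reach its cap of 70 ; 260 left.
P21 takes 160 to reach its cap of 160 ; 100 left.
P26: +100 (room for 120) → 100. Pool exhausted.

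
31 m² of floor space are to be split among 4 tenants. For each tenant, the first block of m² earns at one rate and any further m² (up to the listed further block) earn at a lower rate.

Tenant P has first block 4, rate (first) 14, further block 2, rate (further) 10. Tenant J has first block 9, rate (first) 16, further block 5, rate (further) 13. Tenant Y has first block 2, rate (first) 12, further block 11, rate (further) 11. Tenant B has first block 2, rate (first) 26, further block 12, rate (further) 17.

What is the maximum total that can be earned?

Order all 8 blocks by rate: Tenant B/T1 26 > Tenant B/T2 17 > Tenant J/T1 16 > Tenant P/T1 14 > Tenant J/T2 13 > Tenant Y/T1 12 > Tenant Y/T2 11 > Tenant P/T2 10.
Tenant B/T1 (26): +2 ; 29 left.
Tenant B T2 at 17: fill all 12 ; 17 left.
Fill Tenant J T1 block (9 at 16) ; 8 left.
Fill Tenant P T1 block (4 at 14) ; 4 left.
Tenant J T2 at 13: only 4 left, fill 4.
Total = 26×2 + 17×12 + 16×9 + 14×4 + 13×4 = 508.

508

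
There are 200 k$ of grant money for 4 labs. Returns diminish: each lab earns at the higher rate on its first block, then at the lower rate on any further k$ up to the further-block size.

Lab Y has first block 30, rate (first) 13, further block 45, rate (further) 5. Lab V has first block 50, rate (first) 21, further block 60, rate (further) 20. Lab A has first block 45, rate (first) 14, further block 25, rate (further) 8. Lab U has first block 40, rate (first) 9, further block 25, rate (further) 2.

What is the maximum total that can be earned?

3405

Treat each block as its own option and order by rate: Lab V/T1 21 > Lab V/T2 20 > Lab A/T1 14 > Lab Y/T1 13 > Lab U/T1 9 > Lab A/T2 8 > Lab Y/T2 5 > Lab U/T2 2.
Fill Lab V T1 block (50 at 21) — 150 left.
Lab V T2 at 20: fill all 60 — 90 left.
Fill Lab A T1 block (45 at 14) — 45 left.
Fill Lab Y T1 block (30 at 13) — 15 left.
Lab U T1 at 9: only 15 left, fill 15.
Total = 21×50 + 20×60 + 14×45 + 13×30 + 9×15 = 3405.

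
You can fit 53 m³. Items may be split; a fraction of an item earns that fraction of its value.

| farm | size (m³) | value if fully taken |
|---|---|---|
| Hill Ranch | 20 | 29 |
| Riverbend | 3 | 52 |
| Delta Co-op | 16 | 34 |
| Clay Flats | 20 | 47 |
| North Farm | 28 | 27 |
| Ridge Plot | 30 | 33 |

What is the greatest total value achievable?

Best value per unit of size first: Riverbend 52/3≈17.3, Clay Flats 47/20≈2.35, Delta Co-op 34/16≈2.12, Hill Ranch 29/20≈1.45, Ridge Plot 33/30≈1.1, North Farm 27/28≈0.964.
All 3 m³ of Riverbend fit (value 52) ; 50 remain.
Take all of Clay Flats (20 m³, value 47) ; 30 m³ left.
Take all of Delta Co-op (16 m³, value 34) ; 14 m³ left.
Fill the last 14 m³ with part of Hill Ranch: 14/20 of it earns 20.3.
Total value = 153.3.

153.3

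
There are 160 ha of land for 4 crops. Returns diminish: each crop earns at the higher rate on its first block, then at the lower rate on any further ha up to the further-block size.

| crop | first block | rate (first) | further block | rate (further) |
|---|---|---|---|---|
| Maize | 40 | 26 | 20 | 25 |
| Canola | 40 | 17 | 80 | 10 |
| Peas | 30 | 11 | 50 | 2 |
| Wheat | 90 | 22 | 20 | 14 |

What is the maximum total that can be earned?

3690

Treat each block as its own option and order by rate: Maize/first 26 > Maize/second 25 > Wheat/first 22 > Canola/first 17 > Wheat/second 14 > Peas/first 11 > Canola/second 10 > Peas/second 2.
Maize first at 26: fill all 40 ; 120 left.
Maize second at 25: fill all 20 ; 100 left.
Wheat/first (22): +90 ; 10 left.
Canola first at 17: only 10 left, fill 10.
Total = 26×40 + 25×20 + 22×90 + 17×10 = 3690.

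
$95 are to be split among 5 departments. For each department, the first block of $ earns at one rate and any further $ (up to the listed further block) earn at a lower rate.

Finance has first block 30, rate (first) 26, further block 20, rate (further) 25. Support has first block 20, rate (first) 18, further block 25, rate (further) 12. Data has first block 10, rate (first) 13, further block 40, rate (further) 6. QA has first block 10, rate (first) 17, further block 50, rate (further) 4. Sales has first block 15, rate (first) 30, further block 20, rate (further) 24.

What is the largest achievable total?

2390

Order all 10 blocks by rate: Sales/T1 30 > Finance/T1 26 > Finance/T2 25 > Sales/T2 24 > Support/T1 18 > QA/T1 17 > Data/T1 13 > Support/T2 12 > Data/T2 6 > QA/T2 4.
Fill Sales T1 block (15 at 30) → 80 left.
Finance T1 at 26: fill all 30 → 50 left.
Fill Finance T2 block (20 at 25) → 30 left.
Sales/T2 (24): +20 → 10 left.
10 remain; put them into Support T1 at 18.
Total = 30×15 + 26×30 + 25×20 + 24×20 + 18×10 = 2390.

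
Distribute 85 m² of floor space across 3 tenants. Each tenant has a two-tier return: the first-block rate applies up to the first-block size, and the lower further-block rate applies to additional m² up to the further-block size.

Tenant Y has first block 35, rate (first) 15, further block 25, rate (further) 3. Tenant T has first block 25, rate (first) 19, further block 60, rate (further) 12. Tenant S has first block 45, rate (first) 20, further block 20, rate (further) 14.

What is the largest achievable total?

1600

Treat each block as its own option and order by rate: Tenant S/first 20 > Tenant T/first 19 > Tenant Y/first 15 > Tenant S/second 14 > Tenant T/second 12 > Tenant Y/second 3.
Tenant S/first (20): +45 → 40 left.
Tenant T/first (19): +25 → 15 left.
Tenant Y first at 15: only 15 left, fill 15.
Total = 20×45 + 19×25 + 15×15 = 1600.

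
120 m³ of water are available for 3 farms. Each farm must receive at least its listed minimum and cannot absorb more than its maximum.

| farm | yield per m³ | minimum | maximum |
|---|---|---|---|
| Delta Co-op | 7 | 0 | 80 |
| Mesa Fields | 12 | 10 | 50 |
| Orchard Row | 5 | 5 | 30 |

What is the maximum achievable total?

1080

Meeting every minimum uses 0+10+5 = 15 m³, leaving 105.
Highest yield per m³ first: Mesa Fields 12 > Delta Co-op 7 > Orchard Row 5.
Mesa Fields: +40 to 50 (cap) ; 65 left.
Delta Co-op has room for 80 more but only 65 remain, so it gets 65.
Total = 7×65 + 12×50 + 5×5 = 1080.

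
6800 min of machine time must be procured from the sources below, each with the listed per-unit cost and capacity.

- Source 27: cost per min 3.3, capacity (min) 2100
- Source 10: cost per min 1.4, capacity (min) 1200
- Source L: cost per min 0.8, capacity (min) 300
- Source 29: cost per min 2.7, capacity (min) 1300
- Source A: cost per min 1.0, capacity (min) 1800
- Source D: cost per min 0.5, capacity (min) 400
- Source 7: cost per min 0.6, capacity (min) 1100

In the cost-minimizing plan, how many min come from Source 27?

Use sources in increasing cost order.
Source D at 0.5: take all 400 min — 6400 still needed.
Source 7 (0.6): use full 1100 — 5300 min to go.
Source L at 0.8: take all 300 min — 5000 still needed.
Take 1800 from Source A at 1.0 — need 3200 more.
Source 10 (1.4): use full 1200 — 2000 min to go.
Take 1300 from Source 29 at 2.7 — need 700 more.
Source 27 (3.3): take the remaining 700 — done.

700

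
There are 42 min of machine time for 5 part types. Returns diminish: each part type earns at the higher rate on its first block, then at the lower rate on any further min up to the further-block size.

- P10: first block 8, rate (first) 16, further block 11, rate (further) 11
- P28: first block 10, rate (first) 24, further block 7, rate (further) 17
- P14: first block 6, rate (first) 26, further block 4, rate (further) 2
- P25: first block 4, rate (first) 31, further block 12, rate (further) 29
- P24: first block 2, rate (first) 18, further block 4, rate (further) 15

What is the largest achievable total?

Order all 10 blocks by rate: P25/first 31 > P25/second 29 > P14/first 26 > P28/first 24 > P24/first 18 > P28/second 17 > P10/first 16 > P24/second 15 > P10/second 11 > P14/second 2.
P25/first (31): +4 ; 38 left.
P25/second (29): +12 ; 26 left.
Fill P14 first block (6 at 26) ; 20 left.
P28 first at 24: fill all 10 ; 10 left.
Fill P24 first block (2 at 18) ; 8 left.
P28/second (17): +7 ; 1 left.
1 remain; put them into P10 first at 16.
Total = 31×4 + 29×12 + 26×6 + 24×10 + 18×2 + 17×7 + 16×1 = 1039.

1039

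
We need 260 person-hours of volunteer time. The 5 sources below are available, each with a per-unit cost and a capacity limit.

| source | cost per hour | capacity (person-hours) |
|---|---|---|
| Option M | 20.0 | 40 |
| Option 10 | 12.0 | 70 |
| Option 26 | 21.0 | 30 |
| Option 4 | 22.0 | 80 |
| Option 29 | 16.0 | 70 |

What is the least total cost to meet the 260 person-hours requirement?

4490

Use sources in increasing cost order.
Take 70 from Option 10 at 12.0 — need 190 more.
Option 29 at 16.0: take all 70 person-hours — 120 still needed.
Option M at 20.0: take all 40 person-hours — 80 still needed.
Option 26 at 21.0: take all 30 person-hours — 50 still needed.
Option 4 (22.0): take the remaining 50 — done.
Cost = 70×12.0 + 70×16.0 + 40×20.0 + 30×21.0 + 50×22.0 = 4490.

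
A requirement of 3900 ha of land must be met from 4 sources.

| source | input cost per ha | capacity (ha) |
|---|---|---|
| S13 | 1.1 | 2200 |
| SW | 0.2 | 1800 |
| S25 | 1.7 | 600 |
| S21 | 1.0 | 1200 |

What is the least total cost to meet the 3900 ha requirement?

Use sources in increasing cost order.
SW (0.2): use full 1800 ; 2100 ha to go.
Take 1200 from S21 at 1.0 ; need 900 more.
Take 900 from S13 at 1.1 to finish.
S25: unused.
Cost = 1800×0.2 + 1200×1.0 + 900×1.1 = 2550.

2550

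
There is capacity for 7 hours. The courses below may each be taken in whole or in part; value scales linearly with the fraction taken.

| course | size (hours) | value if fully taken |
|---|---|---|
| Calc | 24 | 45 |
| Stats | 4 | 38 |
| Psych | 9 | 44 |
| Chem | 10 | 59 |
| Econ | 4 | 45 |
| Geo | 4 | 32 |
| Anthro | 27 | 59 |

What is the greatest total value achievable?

Best value per unit of size first: Econ 45/4≈11.2, Stats 38/4≈9.5, Geo 32/4≈8, Chem 59/10≈5.9, Psych 44/9≈4.89, Anthro 59/27≈2.19, Calc 45/24≈1.88.
Take all of Econ (4 hours, value 45) → 3 hours left.
Only 3 hours remain; take 3/4 of Stats for value 38×3/4 = 28.5.
Total value = 73.5.

73.5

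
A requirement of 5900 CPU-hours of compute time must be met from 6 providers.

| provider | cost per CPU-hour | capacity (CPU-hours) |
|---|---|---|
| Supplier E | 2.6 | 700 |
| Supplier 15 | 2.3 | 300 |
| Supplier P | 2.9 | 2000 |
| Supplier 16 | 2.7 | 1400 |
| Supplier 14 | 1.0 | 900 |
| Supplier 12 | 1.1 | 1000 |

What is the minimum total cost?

Cheapest first:
Supplier 14 at 1.0: take all 900 CPU-hours ; 5000 still needed.
Supplier 12 (1.1): use full 1000 ; 4000 CPU-hours to go.
Supplier 15 (2.3): use full 300 ; 3700 CPU-hours to go.
Take 700 from Supplier E at 2.6 ; need 3000 more.
Supplier 16 (2.7): use full 1400 ; 1600 CPU-hours to go.
Take 1600 from Supplier P at 2.9 to finish.
Cost = 900×1.0 + 1000×1.1 + 300×2.3 + 700×2.6 + 1400×2.7 + 1600×2.9 = 12930.

12930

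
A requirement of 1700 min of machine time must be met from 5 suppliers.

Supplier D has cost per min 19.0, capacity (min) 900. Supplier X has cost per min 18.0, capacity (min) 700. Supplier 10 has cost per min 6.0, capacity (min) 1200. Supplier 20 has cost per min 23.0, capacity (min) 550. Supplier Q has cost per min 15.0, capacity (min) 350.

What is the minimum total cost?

15150

Use suppliers in increasing cost order.
Take 1200 from Supplier 10 at 6.0 ; need 500 more.
Supplier Q at 15.0: take all 350 min ; 150 still needed.
Take 150 from Supplier X at 18.0 to finish.
Supplier D, Supplier 20: unused.
Cost = 1200×6.0 + 350×15.0 + 150×18.0 = 15150.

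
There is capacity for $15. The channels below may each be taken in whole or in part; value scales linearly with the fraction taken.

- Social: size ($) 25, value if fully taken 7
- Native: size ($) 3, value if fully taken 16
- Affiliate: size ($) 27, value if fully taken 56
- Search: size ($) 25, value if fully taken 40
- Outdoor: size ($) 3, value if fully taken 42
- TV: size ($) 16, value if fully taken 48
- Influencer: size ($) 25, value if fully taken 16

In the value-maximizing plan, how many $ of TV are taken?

9

Sort by value density: Outdoor 42/3≈14, Native 16/3≈5.33, TV 48/16≈3, Affiliate 56/27≈2.07, Search 40/25≈1.6, Influencer 16/25≈0.64, Social 7/25≈0.28.
All 3 $ of Outdoor fit (value 42) ; 12 remain.
All 3 $ of Native fit (value 16) ; 9 remain.
9 $ left: a 9/16 share of TV gives 48×9/16 = 27.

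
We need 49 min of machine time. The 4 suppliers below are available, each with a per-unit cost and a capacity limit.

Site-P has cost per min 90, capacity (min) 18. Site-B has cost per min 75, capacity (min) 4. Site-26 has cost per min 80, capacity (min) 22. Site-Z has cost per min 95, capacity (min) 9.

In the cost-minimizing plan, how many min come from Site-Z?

Use suppliers in increasing cost order.
Site-B at 75: take all 4 min → 45 still needed.
Take 22 from Site-26 at 80 → need 23 more.
Site-P at 90: take all 18 min → 5 still needed.
Take 5 from Site-Z at 95 to finish.

5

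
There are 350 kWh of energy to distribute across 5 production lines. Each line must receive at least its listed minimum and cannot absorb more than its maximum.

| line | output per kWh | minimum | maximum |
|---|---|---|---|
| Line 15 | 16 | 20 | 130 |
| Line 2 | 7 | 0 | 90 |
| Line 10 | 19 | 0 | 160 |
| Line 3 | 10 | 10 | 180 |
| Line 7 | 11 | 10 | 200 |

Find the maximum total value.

5770

Meeting every minimum uses 20+0+0+10+10 = 40 kWh, leaving 310.
Order the production lines by output per kWh: Line 10 19 > Line 15 16 > Line 7 11 > Line 3 10 > Line 2 7.
Give Line 10 160 more to hit its cap of 160 → 150 left.
Give Line 15 110 more to hit its cap of 130 → 40 left.
Only 40 left; Line 7 takes them to reach 50.
Total = 16×130 + 19×160 + 10×10 + 11×50 = 5770.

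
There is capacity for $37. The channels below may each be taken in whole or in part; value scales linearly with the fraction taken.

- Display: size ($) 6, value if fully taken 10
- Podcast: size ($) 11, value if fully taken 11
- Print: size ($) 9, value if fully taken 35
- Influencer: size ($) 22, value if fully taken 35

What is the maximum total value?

Best value per unit of size first: Print 35/9≈3.89, Display 10/6≈1.67, Influencer 35/22≈1.59, Podcast 11/11≈1.
All 9 $ of Print fit (value 35) ; 28 remain.
Display: take in full, 6 $ for value 10 ; 22 left.
Influencer: take in full, 22 $ for value 35 ; 0 left.
Total value = 80.

80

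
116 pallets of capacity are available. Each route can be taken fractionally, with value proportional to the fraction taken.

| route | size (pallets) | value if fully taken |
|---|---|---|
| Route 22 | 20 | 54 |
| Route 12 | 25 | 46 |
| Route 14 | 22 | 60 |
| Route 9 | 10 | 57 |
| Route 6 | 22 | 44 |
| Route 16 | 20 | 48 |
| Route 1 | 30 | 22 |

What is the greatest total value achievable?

Rank by value-to-size ratio: Route 9 57/10≈5.7, Route 14 60/22≈2.73, Route 22 54/20≈2.7, Route 16 48/20≈2.4, Route 6 44/22≈2, Route 12 46/25≈1.84, Route 1 22/30≈0.733.
Take all of Route 9 (10 pallets, value 57) — 106 pallets left.
Route 14: take in full, 22 pallets for value 60 — 84 left.
Take all of Route 22 (20 pallets, value 54) — 64 pallets left.
Route 16: take in full, 20 pallets for value 48 — 44 left.
Route 6: take in full, 22 pallets for value 44 — 22 left.
Fill the last 22 pallets with part of Route 12: 22/25 of it earns 40.48.
Total value = 303.48.

303.48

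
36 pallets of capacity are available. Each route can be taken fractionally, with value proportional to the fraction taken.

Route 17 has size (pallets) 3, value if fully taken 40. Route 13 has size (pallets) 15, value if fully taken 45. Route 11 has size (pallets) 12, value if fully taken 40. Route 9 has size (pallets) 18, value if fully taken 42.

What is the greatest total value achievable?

Sort by value density: Route 17 40/3≈13.3, Route 11 40/12≈3.33, Route 13 45/15≈3, Route 9 42/18≈2.33.
All 3 pallets of Route 17 fit (value 40) ; 33 remain.
All 12 pallets of Route 11 fit (value 40) ; 21 remain.
All 15 pallets of Route 13 fit (value 45) ; 6 remain.
Fill the last 6 pallets with part of Route 9: 6/18 of it earns 14.
Total value = 139.

139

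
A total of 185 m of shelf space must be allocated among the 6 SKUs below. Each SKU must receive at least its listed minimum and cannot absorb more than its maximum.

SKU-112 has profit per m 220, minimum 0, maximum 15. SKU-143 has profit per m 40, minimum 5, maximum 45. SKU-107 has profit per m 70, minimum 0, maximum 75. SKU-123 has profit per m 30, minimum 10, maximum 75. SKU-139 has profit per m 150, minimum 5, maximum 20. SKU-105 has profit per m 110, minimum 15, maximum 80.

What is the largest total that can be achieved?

Meeting every minimum uses 0+5+0+10+5+15 = 35 m, leaving 150.
Highest profit per m first: SKU-112 220 > SKU-139 150 > SKU-105 110 > SKU-107 70 > SKU-143 40 > SKU-123 30.
SKU-112 takes 15 more to reach its cap of 15 → 135 left.
SKU-139 takes 15 more to reach its cap of 20 → 120 left.
SKU-105: +65 to 80 (cap) → 55 left.
Only 55 left; SKU-107 takes them to reach 55.
Total = 220×15 + 40×5 + 70×55 + 30×10 + 150×20 + 110×80 = 19450.

19450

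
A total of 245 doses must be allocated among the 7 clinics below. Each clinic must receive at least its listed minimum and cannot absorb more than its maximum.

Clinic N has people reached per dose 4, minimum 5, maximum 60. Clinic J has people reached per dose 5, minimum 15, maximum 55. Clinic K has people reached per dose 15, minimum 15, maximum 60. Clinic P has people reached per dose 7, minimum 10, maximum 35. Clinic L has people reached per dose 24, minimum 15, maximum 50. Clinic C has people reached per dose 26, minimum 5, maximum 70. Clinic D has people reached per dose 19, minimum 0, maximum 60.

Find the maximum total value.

4850

Meeting every minimum uses 5+15+15+10+15+5+0 = 65 doses, leaving 180.
Order the clinics by people reached per dose: Clinic C 26 > Clinic L 24 > Clinic D 19 > Clinic K 15 > Clinic P 7 > Clinic J 5 > Clinic N 4.
Clinic C takes 65 more to reach its cap of 70 — 115 left.
Clinic L takes 35 more to reach its cap of 50 — 80 left.
Give Clinic D 60 more to hit its cap of 60 — 20 left.
Clinic K has room for 45 more but only 20 remain, so it gets 35.
Total = 4×5 + 5×15 + 15×35 + 7×10 + 24×50 + 26×70 + 19×60 = 4850.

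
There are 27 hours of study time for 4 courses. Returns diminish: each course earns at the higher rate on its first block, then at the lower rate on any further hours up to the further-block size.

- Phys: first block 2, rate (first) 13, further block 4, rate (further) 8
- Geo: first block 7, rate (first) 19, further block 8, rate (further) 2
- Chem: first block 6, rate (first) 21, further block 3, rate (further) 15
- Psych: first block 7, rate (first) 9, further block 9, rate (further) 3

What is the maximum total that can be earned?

Treat each block as its own option and order by rate: Chem/tier1 21 > Geo/tier1 19 > Chem/tier2 15 > Phys/tier1 13 > Psych/tier1 9 > Phys/tier2 8 > Psych/tier2 3 > Geo/tier2 2.
Chem tier1 at 21: fill all 6 — 21 left.
Geo tier1 at 19: fill all 7 — 14 left.
Chem tier2 at 15: fill all 3 — 11 left.
Phys tier1 at 13: fill all 2 — 9 left.
Psych tier1 at 9: fill all 7 — 2 left.
Phys tier2 at 8: only 2 left, fill 2.
Total = 21×6 + 19×7 + 15×3 + 13×2 + 9×7 + 8×2 = 409.

409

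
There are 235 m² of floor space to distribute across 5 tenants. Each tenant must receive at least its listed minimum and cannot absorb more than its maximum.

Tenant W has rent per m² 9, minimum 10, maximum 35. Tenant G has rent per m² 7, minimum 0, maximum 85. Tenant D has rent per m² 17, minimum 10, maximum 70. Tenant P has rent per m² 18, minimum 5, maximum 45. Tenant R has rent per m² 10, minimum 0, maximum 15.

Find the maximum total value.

Meeting every minimum uses 10+0+10+5+0 = 25 m², leaving 210.
Highest rent per m² first: Tenant P 18 > Tenant D 17 > Tenant R 10 > Tenant W 9 > Tenant G 7.
Tenant P takes 40 more to reach its cap of 45 ; 170 left.
Tenant D: +60 to 70 (cap) ; 110 left.
Tenant R takes 15 more to reach its cap of 15 ; 95 left.
Tenant W takes 25 more to reach its cap of 35 ; 70 left.
Tenant G: +70 (room for 85) → 70. Pool exhausted.
Total = 9×35 + 7×70 + 17×70 + 18×45 + 10×15 = 2955.

2955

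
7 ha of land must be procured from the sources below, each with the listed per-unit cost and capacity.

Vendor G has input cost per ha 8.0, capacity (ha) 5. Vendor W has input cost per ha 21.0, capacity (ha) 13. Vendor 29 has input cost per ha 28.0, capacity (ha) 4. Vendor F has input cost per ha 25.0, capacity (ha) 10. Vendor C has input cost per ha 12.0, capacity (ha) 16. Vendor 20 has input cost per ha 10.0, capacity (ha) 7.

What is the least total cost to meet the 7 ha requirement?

Fill from the cheapest source first.
Vendor G (8.0): use full 5 — 2 ha to go.
Take 2 from Vendor 20 at 10.0 to finish.
Vendor C, Vendor W, Vendor F, Vendor 29: unused.
Cost = 5×8.0 + 2×10.0 = 60.

60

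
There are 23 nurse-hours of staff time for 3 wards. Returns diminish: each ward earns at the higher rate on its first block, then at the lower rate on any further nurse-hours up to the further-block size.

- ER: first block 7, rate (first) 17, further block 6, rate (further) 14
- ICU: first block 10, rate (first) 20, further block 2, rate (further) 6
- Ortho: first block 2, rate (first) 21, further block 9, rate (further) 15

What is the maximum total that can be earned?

Treat each block as its own option and order by rate: Ortho/first 21 > ICU/first 20 > ER/first 17 > Ortho/second 15 > ER/second 14 > ICU/second 6.
Ortho first at 21: fill all 2 — 21 left.
Fill ICU first block (10 at 20) — 11 left.
ER/first (17): +7 — 4 left.
Ortho second at 15: only 4 left, fill 4.
Total = 21×2 + 20×10 + 17×7 + 15×4 = 421.

421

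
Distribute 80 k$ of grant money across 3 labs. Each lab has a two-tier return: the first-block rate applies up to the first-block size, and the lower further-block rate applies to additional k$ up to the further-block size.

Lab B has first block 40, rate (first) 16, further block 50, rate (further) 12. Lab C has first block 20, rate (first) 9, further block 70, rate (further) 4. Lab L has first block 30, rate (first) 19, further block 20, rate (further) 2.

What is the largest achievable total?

1330

Order all 6 blocks by rate: Lab L/tier1 19 > Lab B/tier1 16 > Lab B/tier2 12 > Lab C/tier1 9 > Lab C/tier2 4 > Lab L/tier2 2.
Lab L tier1 at 19: fill all 30 — 50 left.
Fill Lab B tier1 block (40 at 16) — 10 left.
Lab B tier2 at 12: only 10 left, fill 10.
Total = 19×30 + 16×40 + 12×10 = 1330.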